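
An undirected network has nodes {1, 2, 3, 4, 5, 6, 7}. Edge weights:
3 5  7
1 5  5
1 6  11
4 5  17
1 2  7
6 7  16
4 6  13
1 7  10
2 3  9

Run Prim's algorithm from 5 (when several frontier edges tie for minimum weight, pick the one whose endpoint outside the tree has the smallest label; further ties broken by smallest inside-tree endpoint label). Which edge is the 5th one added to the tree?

1-6

Prim's algorithm from 5:
Step 1: cheapest edge leaving the tree is 1 5 (5); add 1.
Step 2: cheapest edge leaving the tree is 1 2 (7); add 2.
Step 3: cheapest edge leaving the tree is 3 5 (7); add 3.
Step 4: cheapest edge leaving the tree is 1 7 (10); add 7.
Step 5: cheapest edge leaving the tree is 1 6 (11); add 6.
Step 6: cheapest edge leaving the tree is 4 6 (13); add 4.
The 5th edge added is 1 6.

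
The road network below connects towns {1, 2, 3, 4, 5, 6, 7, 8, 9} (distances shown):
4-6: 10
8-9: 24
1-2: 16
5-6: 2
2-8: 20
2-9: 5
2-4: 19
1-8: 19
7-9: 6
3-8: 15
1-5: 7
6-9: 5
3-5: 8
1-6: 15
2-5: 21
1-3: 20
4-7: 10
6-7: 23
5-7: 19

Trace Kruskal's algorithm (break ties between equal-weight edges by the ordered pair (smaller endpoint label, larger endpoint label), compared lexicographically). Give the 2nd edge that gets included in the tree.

Kruskal: consider edges lightest-first.
5-6 (2): add — endpoints in different components.
2-9 (5): add — endpoints in different components.
6-9 (5): add — endpoints in different components.
7-9 (6): add — endpoints in different components.
1-5 (7): add — endpoints in different components.
3-5 (8): add — endpoints in different components.
4-6 (10): add — endpoints in different components.
4-7 (10): skip — 4 and 7 already connected.
1-6 (15): skip — 1 and 6 already connected.
3-8 (15): add — endpoints in different components.
The 2nd edge added is 2-9.

2-9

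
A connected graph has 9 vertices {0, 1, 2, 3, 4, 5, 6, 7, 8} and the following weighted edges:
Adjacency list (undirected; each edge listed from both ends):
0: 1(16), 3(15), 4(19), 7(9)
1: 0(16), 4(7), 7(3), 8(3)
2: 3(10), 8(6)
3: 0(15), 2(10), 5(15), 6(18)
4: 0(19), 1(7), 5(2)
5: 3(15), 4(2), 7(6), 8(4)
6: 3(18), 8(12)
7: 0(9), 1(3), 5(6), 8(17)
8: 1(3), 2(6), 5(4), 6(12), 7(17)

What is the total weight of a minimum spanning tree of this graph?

49

Sort edges by weight, then run Kruskal:
4 5 (2): add — endpoints in different components.
1 7 (3): add — endpoints in different components.
1 8 (3): add — endpoints in different components.
5 8 (4): add — endpoints in different components.
2 8 (6): add — endpoints in different components.
5 7 (6): skip — 5 and 7 already connected.
1 4 (7): skip — 1 and 4 already connected.
0 7 (9): add — endpoints in different components.
2 3 (10): add — endpoints in different components.
6 8 (12): add — endpoints in different components.
MST edges: 4 5, 1 7, 1 8, 5 8, 2 8, 0 7, 2 3, 6 8; total weight 2+3+3+4+6+9+10+12 = 49.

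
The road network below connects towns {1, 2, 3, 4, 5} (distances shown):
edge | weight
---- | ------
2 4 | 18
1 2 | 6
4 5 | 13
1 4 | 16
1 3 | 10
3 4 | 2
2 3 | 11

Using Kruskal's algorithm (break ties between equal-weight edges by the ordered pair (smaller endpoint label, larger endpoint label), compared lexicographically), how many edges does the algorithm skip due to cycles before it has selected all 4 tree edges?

1

Kruskal: consider edges lightest-first.
3 4 (2): add. Components now {1} {2} {3,4} {5}
1 2 (6): add. Components now {1,2} {3,4} {5}
1 3 (10): add. Components now {1,2,3,4} {5}
2 3 (11): skip — 2 and 3 already connected.
4 5 (13): add. Components now {1,2,3,4,5}
Edges rejected before the tree was complete: 1.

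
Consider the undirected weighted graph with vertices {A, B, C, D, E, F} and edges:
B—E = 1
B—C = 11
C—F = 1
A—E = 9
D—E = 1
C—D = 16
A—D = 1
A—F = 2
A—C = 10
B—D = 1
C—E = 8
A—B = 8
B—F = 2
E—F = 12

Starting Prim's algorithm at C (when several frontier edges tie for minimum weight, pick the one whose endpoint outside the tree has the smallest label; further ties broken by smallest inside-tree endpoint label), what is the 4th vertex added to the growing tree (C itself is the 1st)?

Prim's algorithm from C:
Step 1: frontier [C—F 1, C—E 8, A—C 10, B—C 11, C—D 16] → take C—F (1); add F.
Step 2: frontier [C—E 8, A—C 10, B—C 11, C—D 16, A—F 2, B—F 2, E—F 12] → take A—F (2); add A.
Step 3: frontier [A—D 1, A—B 8, A—E 9, C—E 8, B—C 11, C—D 16, B—F 2, E—F 12] → take A—D (1); add D.
Step 4: frontier [A—B 8, A—E 9, C—E 8, B—C 11, B—D 1, D—E 1, B—F 2, E—F 12] → take B—D (1); add B.
Step 5: frontier [A—E 9, B—E 1, C—E 8, D—E 1, E—F 12] → take B—E (1); add E.
Vertex order: C, F, A, D, B, E. The 4th vertex is D.

D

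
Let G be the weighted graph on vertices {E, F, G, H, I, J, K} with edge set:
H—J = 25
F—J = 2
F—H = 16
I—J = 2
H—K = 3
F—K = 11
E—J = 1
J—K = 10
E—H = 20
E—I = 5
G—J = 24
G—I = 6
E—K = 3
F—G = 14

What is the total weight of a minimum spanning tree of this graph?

17

Prim's algorithm from I:
Step 1: cheapest edge leaving the tree is I—J (2); add J.
Step 2: cheapest edge leaving the tree is E—J (1); add E.
Step 3: cheapest edge leaving the tree is F—J (2); add F.
Step 4: cheapest edge leaving the tree is E—K (3); add K.
Step 5: cheapest edge leaving the tree is H—K (3); add H.
Step 6: cheapest edge leaving the tree is G—I (6); add G.
MST edges: I—J, E—J, F—J, E—K, H—K, G—I; total weight 2+1+2+3+3+6 = 17.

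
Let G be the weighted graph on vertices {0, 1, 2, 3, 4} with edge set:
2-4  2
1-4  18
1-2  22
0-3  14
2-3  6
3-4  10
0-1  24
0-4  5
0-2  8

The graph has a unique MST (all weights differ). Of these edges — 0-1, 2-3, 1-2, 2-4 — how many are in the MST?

Kruskal: consider edges lightest-first.
2-4 (2): add — endpoints in different components.
0-4 (5): add — endpoints in different components.
2-3 (6): add — endpoints in different components.
0-2 (8): skip — 0 and 2 already connected.
3-4 (10): skip — 3 and 4 already connected.
0-3 (14): skip — 0 and 3 already connected.
1-4 (18): add — endpoints in different components.
MST edge set: {2-4, 0-4, 2-3, 1-4}.
Of the listed edges, {2-3, 2-4} are in the MST → 2.

2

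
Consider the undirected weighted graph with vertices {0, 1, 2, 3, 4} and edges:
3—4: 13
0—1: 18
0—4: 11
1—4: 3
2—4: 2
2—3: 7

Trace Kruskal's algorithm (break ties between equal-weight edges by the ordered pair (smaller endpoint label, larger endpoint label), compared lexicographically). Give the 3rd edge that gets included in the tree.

Kruskal: consider edges lightest-first.
2—4 (2): add — endpoints in different components.
1—4 (3): add — endpoints in different components.
2—3 (7): add — endpoints in different components.
0—4 (11): add — endpoints in different components.
The 3rd edge added is 2—3.

2-3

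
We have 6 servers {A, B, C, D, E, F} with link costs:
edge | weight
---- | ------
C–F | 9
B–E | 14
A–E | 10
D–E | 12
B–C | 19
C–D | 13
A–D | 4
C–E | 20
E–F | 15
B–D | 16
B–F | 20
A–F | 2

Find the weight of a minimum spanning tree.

Sort edges by weight, then run Kruskal:
A–F (2): add. Components now {A,F} {B} {C} {D} {E}
A–D (4): add. Components now {A,D,F} {B} {C} {E}
C–F (9): add. Components now {A,C,D,F} {B} {E}
A–E (10): add. Components now {A,C,D,E,F} {B}
D–E (12): skip — D and E already connected.
C–D (13): skip — C and D already connected.
B–E (14): add. Components now {A,B,C,D,E,F}
MST edges: A–F, A–D, C–F, A–E, B–E; total weight 2+4+9+10+14 = 39.

39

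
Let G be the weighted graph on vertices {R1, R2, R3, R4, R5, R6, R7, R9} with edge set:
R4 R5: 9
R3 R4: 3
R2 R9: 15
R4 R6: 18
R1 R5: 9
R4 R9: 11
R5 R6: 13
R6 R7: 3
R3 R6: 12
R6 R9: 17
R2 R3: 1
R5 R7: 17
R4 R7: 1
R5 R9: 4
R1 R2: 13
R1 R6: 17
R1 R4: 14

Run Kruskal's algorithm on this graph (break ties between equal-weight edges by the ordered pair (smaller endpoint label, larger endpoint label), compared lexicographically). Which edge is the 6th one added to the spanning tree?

R1-R5

Sort edges by weight, then run Kruskal:
R2 R3 (1): add — endpoints in different components.
R4 R7 (1): add — endpoints in different components.
R3 R4 (3): add — endpoints in different components.
R6 R7 (3): add — endpoints in different components.
R5 R9 (4): add — endpoints in different components.
R1 R5 (9): add — endpoints in different components.
R4 R5 (9): add — endpoints in different components.
The 6th edge added is R1 R5.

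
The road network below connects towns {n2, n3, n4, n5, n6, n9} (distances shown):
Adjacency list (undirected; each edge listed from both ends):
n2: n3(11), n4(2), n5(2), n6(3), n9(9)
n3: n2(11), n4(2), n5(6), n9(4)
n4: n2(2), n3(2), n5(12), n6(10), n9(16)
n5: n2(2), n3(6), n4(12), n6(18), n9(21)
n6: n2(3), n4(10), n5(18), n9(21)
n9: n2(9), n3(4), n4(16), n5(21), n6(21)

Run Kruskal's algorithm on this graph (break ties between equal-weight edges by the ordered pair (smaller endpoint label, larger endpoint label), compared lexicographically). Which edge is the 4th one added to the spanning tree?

Kruskal's algorithm — process edges by increasing weight (ties by edge label):
n2—n4 (2): add. Components now {n3} {n5} {n2,n4} {n9} {n6}
n2—n5 (2): add. Components now {n3} {n2,n4,n5} {n9} {n6}
n3—n4 (2): add. Components now {n2,n3,n4,n5} {n9} {n6}
n2—n6 (3): add. Components now {n2,n3,n4,n5,n6} {n9}
n3—n9 (4): add. Components now {n2,n3,n4,n5,n6,n9}
The 4th edge added is n2—n6.

n2-n6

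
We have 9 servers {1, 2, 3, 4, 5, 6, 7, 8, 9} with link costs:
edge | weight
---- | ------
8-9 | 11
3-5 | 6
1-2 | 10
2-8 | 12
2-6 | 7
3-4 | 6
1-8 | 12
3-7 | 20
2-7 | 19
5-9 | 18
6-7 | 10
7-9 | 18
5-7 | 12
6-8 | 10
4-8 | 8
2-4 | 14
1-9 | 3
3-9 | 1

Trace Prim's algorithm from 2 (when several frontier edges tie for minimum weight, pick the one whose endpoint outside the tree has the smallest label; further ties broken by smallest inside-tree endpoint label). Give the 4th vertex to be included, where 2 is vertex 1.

Prim, starting at 2.
Step 1: cheapest edge leaving the tree is 2-6 (7); add 6.
Step 2: cheapest edge leaving the tree is 1-2 (10); add 1.
Step 3: cheapest edge leaving the tree is 1-9 (3); add 9.
Step 4: cheapest edge leaving the tree is 3-9 (1); add 3.
Step 5: cheapest edge leaving the tree is 3-4 (6); add 4.
Step 6: cheapest edge leaving the tree is 3-5 (6); add 5.
Step 7: cheapest edge leaving the tree is 4-8 (8); add 8.
Step 8: cheapest edge leaving the tree is 6-7 (10); add 7.
Vertex order: 2, 6, 1, 9, 3, 4, 5, 8, 7. The 4th vertex is 9.

9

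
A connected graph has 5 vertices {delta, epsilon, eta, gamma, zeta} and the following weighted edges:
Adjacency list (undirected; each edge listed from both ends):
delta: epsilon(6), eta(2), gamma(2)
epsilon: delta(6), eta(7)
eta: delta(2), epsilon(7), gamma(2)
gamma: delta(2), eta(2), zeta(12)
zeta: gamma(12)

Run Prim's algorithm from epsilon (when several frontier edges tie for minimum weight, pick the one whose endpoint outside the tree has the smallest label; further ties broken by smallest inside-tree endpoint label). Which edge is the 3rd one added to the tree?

delta-gamma

Grow the tree from epsilon using Prim:
Step 1: cheapest edge leaving the tree is delta–epsilon (6); add delta.
Step 2: cheapest edge leaving the tree is delta–eta (2); add eta.
Step 3: cheapest edge leaving the tree is delta–gamma (2); add gamma.
Step 4: cheapest edge leaving the tree is gamma–zeta (12); add zeta.
The 3rd edge added is delta–gamma.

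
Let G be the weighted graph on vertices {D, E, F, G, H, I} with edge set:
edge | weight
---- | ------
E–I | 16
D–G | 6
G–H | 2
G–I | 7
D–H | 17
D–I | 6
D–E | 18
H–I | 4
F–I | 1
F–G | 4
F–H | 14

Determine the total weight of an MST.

Prim, starting at G.
Step 1: cheapest edge leaving the tree is G–H (2); add H.
Step 2: cheapest edge leaving the tree is F–G (4); add F.
Step 3: cheapest edge leaving the tree is F–I (1); add I.
Step 4: cheapest edge leaving the tree is D–G (6); add D.
Step 5: cheapest edge leaving the tree is E–I (16); add E.
MST edges: G–H, F–G, F–I, D–G, E–I; total weight 2+4+1+6+16 = 29.

29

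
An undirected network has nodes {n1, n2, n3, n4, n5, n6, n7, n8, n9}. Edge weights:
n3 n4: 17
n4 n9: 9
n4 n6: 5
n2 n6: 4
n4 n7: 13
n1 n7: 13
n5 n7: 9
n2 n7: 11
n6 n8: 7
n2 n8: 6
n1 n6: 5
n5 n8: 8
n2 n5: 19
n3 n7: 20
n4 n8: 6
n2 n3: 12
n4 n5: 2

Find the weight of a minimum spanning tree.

Prim, starting at n1.
Step 1: cheapest edge leaving the tree is n1 n6 (5); add n6.
Step 2: cheapest edge leaving the tree is n2 n6 (4); add n2.
Step 3: cheapest edge leaving the tree is n4 n6 (5); add n4.
Step 4: cheapest edge leaving the tree is n4 n5 (2); add n5.
Step 5: cheapest edge leaving the tree is n2 n8 (6); add n8.
Step 6: cheapest edge leaving the tree is n5 n7 (9); add n7.
Step 7: cheapest edge leaving the tree is n4 n9 (9); add n9.
Step 8: cheapest edge leaving the tree is n2 n3 (12); add n3.
MST edges: n1 n6, n2 n6, n4 n6, n4 n5, n2 n8, n5 n7, n4 n9, n2 n3; total weight 5+4+5+2+6+9+9+12 = 52.

52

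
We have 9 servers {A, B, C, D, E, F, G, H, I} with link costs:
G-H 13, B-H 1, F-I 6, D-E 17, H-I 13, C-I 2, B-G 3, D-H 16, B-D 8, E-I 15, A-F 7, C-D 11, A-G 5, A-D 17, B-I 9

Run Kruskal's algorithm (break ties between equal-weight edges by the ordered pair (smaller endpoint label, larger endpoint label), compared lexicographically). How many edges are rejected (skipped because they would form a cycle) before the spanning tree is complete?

4

Kruskal: consider edges lightest-first.
B-H (1): add — endpoints in different components.
C-I (2): add — endpoints in different components.
B-G (3): add — endpoints in different components.
A-G (5): add — endpoints in different components.
F-I (6): add — endpoints in different components.
A-F (7): add — endpoints in different components.
B-D (8): add — endpoints in different components.
B-I (9): skip — B and I already connected.
C-D (11): skip — C and D already connected.
G-H (13): skip — G and H already connected.
H-I (13): skip — H and I already connected.
E-I (15): add — endpoints in different components.
Edges rejected before the tree was complete: 4.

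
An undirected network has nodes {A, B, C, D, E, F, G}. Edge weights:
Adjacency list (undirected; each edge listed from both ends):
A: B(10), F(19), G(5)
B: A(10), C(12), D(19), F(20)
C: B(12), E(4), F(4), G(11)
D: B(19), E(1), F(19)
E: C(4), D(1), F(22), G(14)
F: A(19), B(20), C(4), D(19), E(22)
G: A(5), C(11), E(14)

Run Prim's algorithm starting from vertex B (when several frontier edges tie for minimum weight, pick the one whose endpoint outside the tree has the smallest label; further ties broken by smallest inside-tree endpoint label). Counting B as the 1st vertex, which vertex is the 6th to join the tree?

Prim's algorithm from B:
Step 1: frontier [A–B 10, B–C 12, B–D 19, B–F 20] → take A–B (10); add A.
Step 2: frontier [A–G 5, A–F 19, B–C 12, B–D 19, B–F 20] → take A–G (5); add G.
Step 3: frontier [A–F 19, B–C 12, B–D 19, B–F 20, C–G 11, E–G 14] → take C–G (11); add C.
Step 4: frontier [A–F 19, B–D 19, B–F 20, C–E 4, C–F 4, E–G 14] → take C–E (4); add E.
Step 5: frontier [A–F 19, B–D 19, B–F 20, C–F 4, D–E 1, E–F 22] → take D–E (1); add D.
Step 6: frontier [A–F 19, B–F 20, C–F 4, D–F 19, E–F 22] → take C–F (4); add F.
Vertex order: B, A, G, C, E, D, F. The 6th vertex is D.

D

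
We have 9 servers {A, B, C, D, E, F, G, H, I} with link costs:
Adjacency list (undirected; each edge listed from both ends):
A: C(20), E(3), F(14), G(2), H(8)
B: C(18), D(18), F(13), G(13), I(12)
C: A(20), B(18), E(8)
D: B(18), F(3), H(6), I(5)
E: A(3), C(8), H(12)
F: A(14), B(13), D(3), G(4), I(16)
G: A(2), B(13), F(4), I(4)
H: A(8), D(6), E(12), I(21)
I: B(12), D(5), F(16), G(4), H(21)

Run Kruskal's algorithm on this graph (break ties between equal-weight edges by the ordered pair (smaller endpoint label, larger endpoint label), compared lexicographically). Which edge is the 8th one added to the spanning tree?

B-I

Sort edges by weight, then run Kruskal:
A—G (2): add — endpoints in different components.
A—E (3): add — endpoints in different components.
D—F (3): add — endpoints in different components.
F—G (4): add — endpoints in different components.
G—I (4): add — endpoints in different components.
D—I (5): skip — D and I already connected.
D—H (6): add — endpoints in different components.
A—H (8): skip — A and H already connected.
C—E (8): add — endpoints in different components.
B—I (12): add — endpoints in different components.
The 8th edge added is B—I.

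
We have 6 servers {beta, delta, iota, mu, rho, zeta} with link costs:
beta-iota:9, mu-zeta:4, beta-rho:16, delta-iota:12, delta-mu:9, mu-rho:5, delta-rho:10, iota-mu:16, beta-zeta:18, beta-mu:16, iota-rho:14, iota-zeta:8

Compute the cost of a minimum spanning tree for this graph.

Prim, starting at delta.
Step 1: cheapest edge leaving the tree is delta-mu (9); add mu.
Step 2: cheapest edge leaving the tree is mu-zeta (4); add zeta.
Step 3: cheapest edge leaving the tree is mu-rho (5); add rho.
Step 4: cheapest edge leaving the tree is iota-zeta (8); add iota.
Step 5: cheapest edge leaving the tree is beta-iota (9); add beta.
MST edges: delta-mu, mu-zeta, mu-rho, iota-zeta, beta-iota; total weight 9+4+5+8+9 = 35.

35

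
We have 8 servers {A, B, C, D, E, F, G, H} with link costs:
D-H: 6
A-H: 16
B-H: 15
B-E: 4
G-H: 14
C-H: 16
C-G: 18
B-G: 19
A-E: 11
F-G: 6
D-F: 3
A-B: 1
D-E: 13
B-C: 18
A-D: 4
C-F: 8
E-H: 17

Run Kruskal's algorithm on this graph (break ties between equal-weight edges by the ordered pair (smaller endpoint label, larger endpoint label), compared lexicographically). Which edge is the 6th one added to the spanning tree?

F-G

Sort edges by weight, then run Kruskal:
A-B (1): add — endpoints in different components.
D-F (3): add — endpoints in different components.
A-D (4): add — endpoints in different components.
B-E (4): add — endpoints in different components.
D-H (6): add — endpoints in different components.
F-G (6): add — endpoints in different components.
C-F (8): add — endpoints in different components.
The 6th edge added is F-G.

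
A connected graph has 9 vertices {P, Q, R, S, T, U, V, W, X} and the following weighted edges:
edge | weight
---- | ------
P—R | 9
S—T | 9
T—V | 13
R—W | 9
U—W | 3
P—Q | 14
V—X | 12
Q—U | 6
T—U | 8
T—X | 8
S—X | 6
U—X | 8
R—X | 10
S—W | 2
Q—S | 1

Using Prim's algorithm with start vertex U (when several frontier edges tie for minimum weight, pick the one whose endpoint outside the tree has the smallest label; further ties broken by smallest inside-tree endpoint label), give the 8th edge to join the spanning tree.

Prim, starting at U.
Step 1: cheapest edge leaving the tree is U—W (3); add W.
Step 2: cheapest edge leaving the tree is S—W (2); add S.
Step 3: cheapest edge leaving the tree is Q—S (1); add Q.
Step 4: cheapest edge leaving the tree is S—X (6); add X.
Step 5: cheapest edge leaving the tree is T—U (8); add T.
Step 6: cheapest edge leaving the tree is R—W (9); add R.
Step 7: cheapest edge leaving the tree is P—R (9); add P.
Step 8: cheapest edge leaving the tree is V—X (12); add V.
The 8th edge added is V—X.

V-X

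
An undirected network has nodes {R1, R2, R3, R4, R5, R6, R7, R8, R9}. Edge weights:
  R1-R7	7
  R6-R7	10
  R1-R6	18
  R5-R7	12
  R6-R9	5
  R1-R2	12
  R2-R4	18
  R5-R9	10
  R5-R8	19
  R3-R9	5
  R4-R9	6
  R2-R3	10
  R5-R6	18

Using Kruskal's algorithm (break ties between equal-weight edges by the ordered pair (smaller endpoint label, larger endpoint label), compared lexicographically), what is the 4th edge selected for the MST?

R1-R7

Kruskal: consider edges lightest-first.
R3-R9 (5): add — endpoints in different components.
R6-R9 (5): add — endpoints in different components.
R4-R9 (6): add — endpoints in different components.
R1-R7 (7): add — endpoints in different components.
R2-R3 (10): add — endpoints in different components.
R5-R9 (10): add — endpoints in different components.
R6-R7 (10): add — endpoints in different components.
R1-R2 (12): skip — R2 and R1 already connected.
R5-R7 (12): skip — R5 and R7 already connected.
R1-R6 (18): skip — R6 and R1 already connected.
R2-R4 (18): skip — R2 and R4 already connected.
R5-R6 (18): skip — R5 and R6 already connected.
R5-R8 (19): add — endpoints in different components.
The 4th edge added is R1-R7.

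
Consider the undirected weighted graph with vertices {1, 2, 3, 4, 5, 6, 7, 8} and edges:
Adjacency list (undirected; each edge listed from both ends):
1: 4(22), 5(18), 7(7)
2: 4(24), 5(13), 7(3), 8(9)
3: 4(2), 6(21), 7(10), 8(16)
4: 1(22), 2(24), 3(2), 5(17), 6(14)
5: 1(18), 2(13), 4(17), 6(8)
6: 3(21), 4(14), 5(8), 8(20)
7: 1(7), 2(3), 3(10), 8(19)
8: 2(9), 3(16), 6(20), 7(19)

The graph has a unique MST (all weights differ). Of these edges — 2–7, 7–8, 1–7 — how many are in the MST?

Sort edges by weight, then run Kruskal:
3–4 (2): add — endpoints in different components.
2–7 (3): add — endpoints in different components.
1–7 (7): add — endpoints in different components.
5–6 (8): add — endpoints in different components.
2–8 (9): add — endpoints in different components.
3–7 (10): add — endpoints in different components.
2–5 (13): add — endpoints in different components.
MST edge set: {3–4, 2–7, 1–7, 5–6, 2–8, 3–7, 2–5}.
Of the listed edges, {2–7, 1–7} are in the MST → 2.

2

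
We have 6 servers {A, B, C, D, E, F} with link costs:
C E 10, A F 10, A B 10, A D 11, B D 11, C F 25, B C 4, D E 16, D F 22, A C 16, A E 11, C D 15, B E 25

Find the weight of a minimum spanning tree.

45

Grow the tree from B using Prim:
Step 1: frontier [B C 4, A B 10, B D 11, B E 25] → take B C (4); add C.
Step 2: frontier [A B 10, B D 11, B E 25, C E 10, C D 15, A C 16, C F 25] → take A B (10); add A.
Step 3: frontier [A F 10, A D 11, A E 11, B D 11, B E 25, C E 10, C D 15, C F 25] → take C E (10); add E.
Step 4: frontier [A F 10, A D 11, B D 11, C D 15, C F 25, D E 16] → take A F (10); add F.
Step 5: frontier [A D 11, B D 11, C D 15, D E 16, D F 22] → take A D (11); add D.
MST edges: B C, A B, C E, A F, A D; total weight 4+10+10+10+11 = 45.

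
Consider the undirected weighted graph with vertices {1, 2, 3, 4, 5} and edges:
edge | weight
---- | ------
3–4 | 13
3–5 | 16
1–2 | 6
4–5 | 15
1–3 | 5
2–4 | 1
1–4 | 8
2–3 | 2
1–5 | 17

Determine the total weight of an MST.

23

Sort edges by weight, then run Kruskal:
2–4 (1): add. Components now {1} {2,4} {3} {5}
2–3 (2): add. Components now {1} {2,3,4} {5}
1–3 (5): add. Components now {1,2,3,4} {5}
1–2 (6): skip — 1 and 2 already connected.
1–4 (8): skip — 1 and 4 already connected.
3–4 (13): skip — 3 and 4 already connected.
4–5 (15): add. Components now {1,2,3,4,5}
MST edges: 2–4, 2–3, 1–3, 4–5; total weight 1+2+5+15 = 23.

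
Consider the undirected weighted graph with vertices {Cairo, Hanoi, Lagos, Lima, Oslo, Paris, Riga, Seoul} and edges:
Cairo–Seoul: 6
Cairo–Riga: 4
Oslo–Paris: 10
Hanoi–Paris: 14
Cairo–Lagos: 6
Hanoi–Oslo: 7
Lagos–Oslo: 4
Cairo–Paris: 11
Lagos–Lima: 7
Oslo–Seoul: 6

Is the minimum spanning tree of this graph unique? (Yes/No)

No

Kruskal's algorithm — process edges by increasing weight (ties by edge label):
Cairo–Riga (4): add — endpoints in different components.
Lagos–Oslo (4): add — endpoints in different components.
Cairo–Lagos (6): add — endpoints in different components.
Cairo–Seoul (6): add — endpoints in different components.
Oslo–Seoul (6): skip — Seoul and Oslo already connected.
Hanoi–Oslo (7): add — endpoints in different components.
Lagos–Lima (7): add — endpoints in different components.
Oslo–Paris (10): add — endpoints in different components.
Non-tree edge Oslo–Seoul has weight 6, equal to the heaviest edge on its tree cycle — swapping gives another MST of the same weight. Not unique.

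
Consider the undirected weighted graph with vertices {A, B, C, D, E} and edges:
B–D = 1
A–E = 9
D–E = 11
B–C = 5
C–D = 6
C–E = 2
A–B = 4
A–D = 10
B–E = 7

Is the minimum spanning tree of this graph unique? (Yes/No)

Sort edges by weight, then run Kruskal:
B–D (1): add — endpoints in different components.
C–E (2): add — endpoints in different components.
A–B (4): add — endpoints in different components.
B–C (5): add — endpoints in different components.
Every non-tree edge has weight strictly greater than the heaviest edge on the tree path between its endpoints, so the MST is unique.

Yes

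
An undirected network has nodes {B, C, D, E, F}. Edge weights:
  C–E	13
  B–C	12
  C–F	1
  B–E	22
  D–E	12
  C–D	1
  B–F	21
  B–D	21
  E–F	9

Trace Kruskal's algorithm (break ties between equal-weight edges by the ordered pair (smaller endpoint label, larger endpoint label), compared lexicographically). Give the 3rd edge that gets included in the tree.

Kruskal: consider edges lightest-first.
C–D (1): add — endpoints in different components.
C–F (1): add — endpoints in different components.
E–F (9): add — endpoints in different components.
B–C (12): add — endpoints in different components.
The 3rd edge added is E–F.

E-F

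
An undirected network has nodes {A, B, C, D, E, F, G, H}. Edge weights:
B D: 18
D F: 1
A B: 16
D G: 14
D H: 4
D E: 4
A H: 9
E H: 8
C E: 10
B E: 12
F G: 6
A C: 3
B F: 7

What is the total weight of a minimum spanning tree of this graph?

34

Kruskal's algorithm — process edges by increasing weight (ties by edge label):
D F (1): add — endpoints in different components.
A C (3): add — endpoints in different components.
D E (4): add — endpoints in different components.
D H (4): add — endpoints in different components.
F G (6): add — endpoints in different components.
B F (7): add — endpoints in different components.
E H (8): skip — E and H already connected.
A H (9): add — endpoints in different components.
MST edges: D F, A C, D E, D H, F G, B F, A H; total weight 1+3+4+4+6+7+9 = 34.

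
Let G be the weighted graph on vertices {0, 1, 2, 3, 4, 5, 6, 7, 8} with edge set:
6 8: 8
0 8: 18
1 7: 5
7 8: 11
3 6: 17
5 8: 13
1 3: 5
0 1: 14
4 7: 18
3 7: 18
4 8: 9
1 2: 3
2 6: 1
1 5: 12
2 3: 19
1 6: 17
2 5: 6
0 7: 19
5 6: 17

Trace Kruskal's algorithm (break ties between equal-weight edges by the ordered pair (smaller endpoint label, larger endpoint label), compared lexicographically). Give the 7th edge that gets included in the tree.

Kruskal: consider edges lightest-first.
2 6 (1): add — endpoints in different components.
1 2 (3): add — endpoints in different components.
1 3 (5): add — endpoints in different components.
1 7 (5): add — endpoints in different components.
2 5 (6): add — endpoints in different components.
6 8 (8): add — endpoints in different components.
4 8 (9): add — endpoints in different components.
7 8 (11): skip — 7 and 8 already connected.
1 5 (12): skip — 1 and 5 already connected.
5 8 (13): skip — 5 and 8 already connected.
0 1 (14): add — endpoints in different components.
The 7th edge added is 4 8.

4-8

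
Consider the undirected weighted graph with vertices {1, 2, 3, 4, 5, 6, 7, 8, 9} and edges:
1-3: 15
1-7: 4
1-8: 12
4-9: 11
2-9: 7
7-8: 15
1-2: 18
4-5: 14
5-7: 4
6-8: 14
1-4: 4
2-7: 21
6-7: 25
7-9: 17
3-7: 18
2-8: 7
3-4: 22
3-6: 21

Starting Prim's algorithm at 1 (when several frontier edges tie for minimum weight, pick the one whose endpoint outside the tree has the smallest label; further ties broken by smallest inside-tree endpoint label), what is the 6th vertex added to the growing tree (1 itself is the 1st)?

2

Grow the tree from 1 using Prim:
Step 1: cheapest edge leaving the tree is 1-4 (4); add 4.
Step 2: cheapest edge leaving the tree is 1-7 (4); add 7.
Step 3: cheapest edge leaving the tree is 5-7 (4); add 5.
Step 4: cheapest edge leaving the tree is 4-9 (11); add 9.
Step 5: cheapest edge leaving the tree is 2-9 (7); add 2.
Step 6: cheapest edge leaving the tree is 2-8 (7); add 8.
Step 7: cheapest edge leaving the tree is 6-8 (14); add 6.
Step 8: cheapest edge leaving the tree is 1-3 (15); add 3.
Vertex order: 1, 4, 7, 5, 9, 2, 8, 6, 3. The 6th vertex is 2.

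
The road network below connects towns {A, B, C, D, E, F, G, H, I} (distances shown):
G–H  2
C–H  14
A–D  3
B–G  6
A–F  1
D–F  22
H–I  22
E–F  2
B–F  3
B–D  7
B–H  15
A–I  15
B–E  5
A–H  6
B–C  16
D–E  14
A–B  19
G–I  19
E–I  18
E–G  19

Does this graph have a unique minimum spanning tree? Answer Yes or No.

No

Sort edges by weight, then run Kruskal:
A–F (1): add — endpoints in different components.
E–F (2): add — endpoints in different components.
G–H (2): add — endpoints in different components.
A–D (3): add — endpoints in different components.
B–F (3): add — endpoints in different components.
B–E (5): skip — B and E already connected.
A–H (6): add — endpoints in different components.
B–G (6): skip — B and G already connected.
B–D (7): skip — B and D already connected.
C–H (14): add — endpoints in different components.
D–E (14): skip — D and E already connected.
A–I (15): add — endpoints in different components.
Non-tree edge B–G has weight 6, equal to the heaviest edge on its tree cycle — swapping gives another MST of the same weight. Not unique.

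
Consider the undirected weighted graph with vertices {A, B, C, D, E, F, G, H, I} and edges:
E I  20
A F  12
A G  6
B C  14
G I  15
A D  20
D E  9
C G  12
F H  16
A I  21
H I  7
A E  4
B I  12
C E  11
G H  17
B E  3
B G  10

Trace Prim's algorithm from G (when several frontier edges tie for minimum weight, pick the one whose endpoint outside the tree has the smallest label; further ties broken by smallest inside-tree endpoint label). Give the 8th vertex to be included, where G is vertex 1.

Prim's algorithm from G:
Step 1: cheapest edge leaving the tree is A G (6); add A.
Step 2: cheapest edge leaving the tree is A E (4); add E.
Step 3: cheapest edge leaving the tree is B E (3); add B.
Step 4: cheapest edge leaving the tree is D E (9); add D.
Step 5: cheapest edge leaving the tree is C E (11); add C.
Step 6: cheapest edge leaving the tree is A F (12); add F.
Step 7: cheapest edge leaving the tree is B I (12); add I.
Step 8: cheapest edge leaving the tree is H I (7); add H.
Vertex order: G, A, E, B, D, C, F, I, H. The 8th vertex is I.

I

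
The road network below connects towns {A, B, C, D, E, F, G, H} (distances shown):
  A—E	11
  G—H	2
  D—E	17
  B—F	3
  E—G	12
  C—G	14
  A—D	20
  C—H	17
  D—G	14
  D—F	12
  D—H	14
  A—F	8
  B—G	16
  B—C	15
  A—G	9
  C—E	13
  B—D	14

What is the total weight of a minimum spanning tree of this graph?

58

Sort edges by weight, then run Kruskal:
G—H (2): add — endpoints in different components.
B—F (3): add — endpoints in different components.
A—F (8): add — endpoints in different components.
A—G (9): add — endpoints in different components.
A—E (11): add — endpoints in different components.
D—F (12): add — endpoints in different components.
E—G (12): skip — E and G already connected.
C—E (13): add — endpoints in different components.
MST edges: G—H, B—F, A—F, A—G, A—E, D—F, C—E; total weight 2+3+8+9+11+12+13 = 58.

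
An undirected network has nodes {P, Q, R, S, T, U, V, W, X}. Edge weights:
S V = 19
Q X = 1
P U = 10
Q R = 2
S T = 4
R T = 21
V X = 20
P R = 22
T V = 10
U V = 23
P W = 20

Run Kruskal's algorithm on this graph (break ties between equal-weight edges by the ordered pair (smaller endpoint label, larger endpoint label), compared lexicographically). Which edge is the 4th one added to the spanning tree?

Kruskal's algorithm — process edges by increasing weight (ties by edge label):
Q X (1): add — endpoints in different components.
Q R (2): add — endpoints in different components.
S T (4): add — endpoints in different components.
P U (10): add — endpoints in different components.
T V (10): add — endpoints in different components.
S V (19): skip — V and S already connected.
P W (20): add — endpoints in different components.
V X (20): add — endpoints in different components.
R T (21): skip — T and R already connected.
P R (22): add — endpoints in different components.
The 4th edge added is P U.

P-U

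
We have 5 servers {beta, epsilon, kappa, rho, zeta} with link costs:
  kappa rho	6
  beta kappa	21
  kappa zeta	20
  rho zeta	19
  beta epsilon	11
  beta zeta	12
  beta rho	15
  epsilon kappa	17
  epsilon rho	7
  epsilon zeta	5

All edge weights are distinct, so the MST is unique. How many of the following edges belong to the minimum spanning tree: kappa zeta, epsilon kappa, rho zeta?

Kruskal's algorithm — process edges by increasing weight (ties by edge label):
epsilon zeta (5): add. Components now {epsilon,zeta} {kappa} {beta} {rho}
kappa rho (6): add. Components now {epsilon,zeta} {kappa,rho} {beta}
epsilon rho (7): add. Components now {epsilon,kappa,rho,zeta} {beta}
beta epsilon (11): add. Components now {beta,epsilon,kappa,rho,zeta}
MST edge set: {epsilon zeta, kappa rho, epsilon rho, beta epsilon}.
Of the listed edges, {} are in the MST → 0.

0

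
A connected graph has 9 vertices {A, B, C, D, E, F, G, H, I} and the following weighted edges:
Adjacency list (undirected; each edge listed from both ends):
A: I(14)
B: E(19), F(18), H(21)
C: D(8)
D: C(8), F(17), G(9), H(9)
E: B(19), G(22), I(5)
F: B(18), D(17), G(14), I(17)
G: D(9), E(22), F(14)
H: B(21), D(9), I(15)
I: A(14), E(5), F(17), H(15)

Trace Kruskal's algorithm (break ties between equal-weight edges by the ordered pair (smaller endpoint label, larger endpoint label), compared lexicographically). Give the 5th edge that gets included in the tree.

Kruskal's algorithm — process edges by increasing weight (ties by edge label):
E—I (5): add — endpoints in different components.
C—D (8): add — endpoints in different components.
D—G (9): add — endpoints in different components.
D—H (9): add — endpoints in different components.
A—I (14): add — endpoints in different components.
F—G (14): add — endpoints in different components.
H—I (15): add — endpoints in different components.
D—F (17): skip — D and F already connected.
F—I (17): skip — F and I already connected.
B—F (18): add — endpoints in different components.
The 5th edge added is A—I.

A-I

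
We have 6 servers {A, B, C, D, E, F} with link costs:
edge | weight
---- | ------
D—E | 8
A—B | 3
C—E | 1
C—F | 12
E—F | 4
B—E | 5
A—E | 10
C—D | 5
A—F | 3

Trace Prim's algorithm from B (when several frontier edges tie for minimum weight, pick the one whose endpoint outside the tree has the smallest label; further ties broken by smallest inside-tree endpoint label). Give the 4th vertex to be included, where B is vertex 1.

E

Prim, starting at B.
Step 1: frontier [A—B 3, B—E 5] → take A—B (3); add A.
Step 2: frontier [A—F 3, A—E 10, B—E 5] → take A—F (3); add F.
Step 3: frontier [A—E 10, B—E 5, E—F 4, C—F 12] → take E—F (4); add E.
Step 4: frontier [C—E 1, D—E 8, C—F 12] → take C—E (1); add C.
Step 5: frontier [C—D 5, D—E 8] → take C—D (5); add D.
Vertex order: B, A, F, E, C, D. The 4th vertex is E.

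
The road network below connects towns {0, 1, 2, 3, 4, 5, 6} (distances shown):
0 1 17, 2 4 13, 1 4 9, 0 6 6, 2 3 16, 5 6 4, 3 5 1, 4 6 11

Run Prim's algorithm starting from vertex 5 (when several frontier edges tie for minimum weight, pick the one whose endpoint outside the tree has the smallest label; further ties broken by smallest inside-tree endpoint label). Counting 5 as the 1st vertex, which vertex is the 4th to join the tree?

Prim's algorithm from 5:
Step 1: frontier [3 5 1, 5 6 4] → take 3 5 (1); add 3.
Step 2: frontier [2 3 16, 5 6 4] → take 5 6 (4); add 6.
Step 3: frontier [2 3 16, 0 6 6, 4 6 11] → take 0 6 (6); add 0.
Step 4: frontier [0 1 17, 2 3 16, 4 6 11] → take 4 6 (11); add 4.
Step 5: frontier [0 1 17, 2 3 16, 1 4 9, 2 4 13] → take 1 4 (9); add 1.
Step 6: frontier [2 3 16, 2 4 13] → take 2 4 (13); add 2.
Vertex order: 5, 3, 6, 0, 4, 1, 2. The 4th vertex is 0.

0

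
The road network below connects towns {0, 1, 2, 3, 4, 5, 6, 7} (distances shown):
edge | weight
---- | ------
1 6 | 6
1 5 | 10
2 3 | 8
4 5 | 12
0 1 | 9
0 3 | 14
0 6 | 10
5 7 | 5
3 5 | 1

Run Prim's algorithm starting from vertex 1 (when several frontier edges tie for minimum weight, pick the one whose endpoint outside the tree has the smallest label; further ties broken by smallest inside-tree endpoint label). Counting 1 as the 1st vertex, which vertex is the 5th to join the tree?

Prim's algorithm from 1:
Step 1: cheapest edge leaving the tree is 1 6 (6); add 6.
Step 2: cheapest edge leaving the tree is 0 1 (9); add 0.
Step 3: cheapest edge leaving the tree is 1 5 (10); add 5.
Step 4: cheapest edge leaving the tree is 3 5 (1); add 3.
Step 5: cheapest edge leaving the tree is 5 7 (5); add 7.
Step 6: cheapest edge leaving the tree is 2 3 (8); add 2.
Step 7: cheapest edge leaving the tree is 4 5 (12); add 4.
Vertex order: 1, 6, 0, 5, 3, 7, 2, 4. The 5th vertex is 3.

3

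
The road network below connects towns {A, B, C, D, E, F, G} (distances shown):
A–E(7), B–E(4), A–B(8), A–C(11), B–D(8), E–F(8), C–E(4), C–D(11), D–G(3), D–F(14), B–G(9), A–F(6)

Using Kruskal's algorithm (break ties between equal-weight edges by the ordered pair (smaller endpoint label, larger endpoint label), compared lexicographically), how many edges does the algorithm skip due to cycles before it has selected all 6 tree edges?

Kruskal's algorithm — process edges by increasing weight (ties by edge label):
D–G (3): add — endpoints in different components.
B–E (4): add — endpoints in different components.
C–E (4): add — endpoints in different components.
A–F (6): add — endpoints in different components.
A–E (7): add — endpoints in different components.
A–B (8): skip — A and B already connected.
B–D (8): add — endpoints in different components.
Edges rejected before the tree was complete: 1.

1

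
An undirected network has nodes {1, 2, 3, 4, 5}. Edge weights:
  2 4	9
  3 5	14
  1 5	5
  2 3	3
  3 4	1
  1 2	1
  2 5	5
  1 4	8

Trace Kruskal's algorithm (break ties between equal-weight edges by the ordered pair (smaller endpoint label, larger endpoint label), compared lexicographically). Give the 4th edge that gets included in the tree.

Kruskal's algorithm — process edges by increasing weight (ties by edge label):
1 2 (1): add. Components now {1,2} {3} {4} {5}
3 4 (1): add. Components now {1,2} {3,4} {5}
2 3 (3): add. Components now {1,2,3,4} {5}
1 5 (5): add. Components now {1,2,3,4,5}
The 4th edge added is 1 5.

1-5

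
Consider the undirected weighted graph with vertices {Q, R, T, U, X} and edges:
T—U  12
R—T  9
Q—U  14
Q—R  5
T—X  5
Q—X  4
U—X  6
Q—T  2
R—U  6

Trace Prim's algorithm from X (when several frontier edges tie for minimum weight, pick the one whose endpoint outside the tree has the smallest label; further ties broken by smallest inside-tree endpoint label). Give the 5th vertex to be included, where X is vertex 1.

Grow the tree from X using Prim:
Step 1: cheapest edge leaving the tree is Q—X (4); add Q.
Step 2: cheapest edge leaving the tree is Q—T (2); add T.
Step 3: cheapest edge leaving the tree is Q—R (5); add R.
Step 4: cheapest edge leaving the tree is R—U (6); add U.
Vertex order: X, Q, T, R, U. The 5th vertex is U.

U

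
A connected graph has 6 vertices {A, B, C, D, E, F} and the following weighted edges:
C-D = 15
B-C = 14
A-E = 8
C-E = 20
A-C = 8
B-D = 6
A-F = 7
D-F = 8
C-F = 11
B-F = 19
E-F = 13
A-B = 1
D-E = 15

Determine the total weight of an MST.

30

Kruskal's algorithm — process edges by increasing weight (ties by edge label):
A-B (1): add. Components now {A,B} {C} {D} {E} {F}
B-D (6): add. Components now {A,B,D} {C} {E} {F}
A-F (7): add. Components now {A,B,D,F} {C} {E}
A-C (8): add. Components now {A,B,C,D,F} {E}
A-E (8): add. Components now {A,B,C,D,E,F}
MST edges: A-B, B-D, A-F, A-C, A-E; total weight 1+6+7+8+8 = 30.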